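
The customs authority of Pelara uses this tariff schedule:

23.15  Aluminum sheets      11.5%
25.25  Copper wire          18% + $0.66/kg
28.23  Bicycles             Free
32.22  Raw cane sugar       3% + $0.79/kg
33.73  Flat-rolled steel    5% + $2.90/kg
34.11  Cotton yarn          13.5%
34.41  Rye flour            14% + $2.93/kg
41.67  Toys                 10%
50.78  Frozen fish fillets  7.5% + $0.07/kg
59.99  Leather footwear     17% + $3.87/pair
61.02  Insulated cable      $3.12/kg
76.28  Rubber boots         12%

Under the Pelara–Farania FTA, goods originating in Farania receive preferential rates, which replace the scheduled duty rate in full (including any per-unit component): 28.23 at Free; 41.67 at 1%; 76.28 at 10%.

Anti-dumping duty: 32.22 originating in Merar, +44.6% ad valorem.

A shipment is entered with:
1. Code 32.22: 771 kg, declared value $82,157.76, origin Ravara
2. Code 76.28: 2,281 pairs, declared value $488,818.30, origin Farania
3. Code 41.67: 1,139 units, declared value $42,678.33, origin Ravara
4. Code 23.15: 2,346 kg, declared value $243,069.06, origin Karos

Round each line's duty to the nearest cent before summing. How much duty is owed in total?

$84,176.42

Line 1 (32.22, Ravara, 771 kg, $82,157.76):
Base rate for 32.22 is 3% + $0.79/kg.
The additional-duty order on 32.22 targets Merar, not Ravara; it does not apply.
Duty = $82,157.76 × 3% + 771 × $0.79 = $3,073.82.
Line 2 (76.28, Farania, 2,281 pairs, $488,818.30):
Base rate for 76.28 is 12%.
Origin Farania qualifies under the Pelara–Farania agreement and 76.28 is covered: preferential rate 10% applies instead.
Duty = $488,818.30 × 10% = $48,881.83.
Line 3 (41.67, Ravara, 1,139 units, $42,678.33):
Base rate for 41.67 is 10%.
41.67 has an FTA preferential rate, but origin Ravara is not Farania; base rate stands.
Duty = $42,678.33 × 10% = $4,267.83.
Line 4 (23.15, Karos, 2,346 kg, $243,069.06):
Base rate for 23.15 is 11.5%.
Duty = $243,069.06 × 11.5% = $27,952.94.
Total = $3,073.82 + $48,881.83 + $4,267.83 + $27,952.94 = $84,176.42.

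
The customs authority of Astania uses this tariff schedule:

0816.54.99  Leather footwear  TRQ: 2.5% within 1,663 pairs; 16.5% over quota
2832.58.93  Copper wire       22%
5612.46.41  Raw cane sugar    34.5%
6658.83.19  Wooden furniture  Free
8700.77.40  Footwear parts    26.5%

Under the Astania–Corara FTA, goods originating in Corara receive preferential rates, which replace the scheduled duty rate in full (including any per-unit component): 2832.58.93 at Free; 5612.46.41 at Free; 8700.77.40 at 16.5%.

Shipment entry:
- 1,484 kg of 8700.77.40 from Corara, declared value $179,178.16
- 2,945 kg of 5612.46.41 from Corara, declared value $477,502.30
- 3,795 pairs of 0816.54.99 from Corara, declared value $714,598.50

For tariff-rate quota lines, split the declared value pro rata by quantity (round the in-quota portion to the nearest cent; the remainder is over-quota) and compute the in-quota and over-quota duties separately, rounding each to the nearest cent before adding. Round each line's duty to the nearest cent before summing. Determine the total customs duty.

Line 1 (8700.77.40, Corara, 1,484 kg, $179,178.16):
Base rate for 8700.77.40 is 26.5%.
Origin Corara qualifies under the Astania–Corara agreement and 8700.77.40 is covered: preferential rate 16.5% applies instead.
Duty = $179,178.16 × 16.5% = $29,564.40.
Line 2 (5612.46.41, Corara, 2,945 kg, $477,502.30):
Base rate for 5612.46.41 is 34.5%.
Origin Corara qualifies under the Astania–Corara agreement and 5612.46.41 is covered: preferential rate Free applies instead.
Duty = $477,502.30 × 0% = $0.00.
Line 3 (0816.54.99, Corara, 3,795 pairs, $714,598.50):
Code 0816.54.99 is under a tariff-rate quota (threshold 1,663 pairs). In-quota: 1,663 pairs at 2.5%; over-quota: 2,132 pairs at 16.5%.
Pro-rata value split: in-quota = $714,598.50 × 1,663/3,795 = $313,142.90; over-quota = $714,598.50 − $313,142.90 = $401,455.60.
In-quota duty = $313,142.90 × 2.5% = $7,828.57. Over-quota duty = $401,455.60 × 16.5% = $66,240.17.
Line duty = $7,828.57 + $66,240.17 = $74,068.74.
Total = $29,564.40 + $0.00 + $74,068.74 = $103,633.14.

$103,633.14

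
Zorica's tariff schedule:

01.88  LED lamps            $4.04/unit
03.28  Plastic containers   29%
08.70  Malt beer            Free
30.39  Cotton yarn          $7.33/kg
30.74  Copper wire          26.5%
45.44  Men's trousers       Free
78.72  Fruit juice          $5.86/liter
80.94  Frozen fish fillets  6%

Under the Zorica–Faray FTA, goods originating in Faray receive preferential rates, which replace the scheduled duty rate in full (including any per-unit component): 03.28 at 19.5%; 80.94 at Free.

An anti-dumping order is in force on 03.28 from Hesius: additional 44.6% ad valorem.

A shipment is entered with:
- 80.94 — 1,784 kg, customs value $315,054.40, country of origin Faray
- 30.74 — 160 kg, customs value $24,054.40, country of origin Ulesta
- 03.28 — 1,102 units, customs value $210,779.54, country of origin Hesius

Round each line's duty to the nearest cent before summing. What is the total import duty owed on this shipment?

$161,508.16

Line 1 (80.94, Faray, 1,784 kg, $315,054.40):
Base rate for 80.94 is 6%.
Origin Faray qualifies under the Zorica–Faray agreement and 80.94 is covered: preferential rate Free applies instead.
Duty = $315,054.40 × 0% = $0.00.
Line 2 (30.74, Ulesta, 160 kg, $24,054.40):
Base rate for 30.74 is 26.5%.
Duty = $24,054.40 × 26.5% = $6,374.42.
Line 3 (03.28, Hesius, 1,102 units, $210,779.54):
Base rate for 03.28 is 29%.
03.28 has an FTA preferential rate, but origin Hesius is not Faray; base rate stands.
Additional duty on 03.28 from Hesius: +44.6%. Applied ad valorem rate: 29% + 44.6% = 73.6%.
Duty = $210,779.54 × 73.6% = $155,133.74.
Total = $0.00 + $6,374.42 + $155,133.74 = $161,508.16.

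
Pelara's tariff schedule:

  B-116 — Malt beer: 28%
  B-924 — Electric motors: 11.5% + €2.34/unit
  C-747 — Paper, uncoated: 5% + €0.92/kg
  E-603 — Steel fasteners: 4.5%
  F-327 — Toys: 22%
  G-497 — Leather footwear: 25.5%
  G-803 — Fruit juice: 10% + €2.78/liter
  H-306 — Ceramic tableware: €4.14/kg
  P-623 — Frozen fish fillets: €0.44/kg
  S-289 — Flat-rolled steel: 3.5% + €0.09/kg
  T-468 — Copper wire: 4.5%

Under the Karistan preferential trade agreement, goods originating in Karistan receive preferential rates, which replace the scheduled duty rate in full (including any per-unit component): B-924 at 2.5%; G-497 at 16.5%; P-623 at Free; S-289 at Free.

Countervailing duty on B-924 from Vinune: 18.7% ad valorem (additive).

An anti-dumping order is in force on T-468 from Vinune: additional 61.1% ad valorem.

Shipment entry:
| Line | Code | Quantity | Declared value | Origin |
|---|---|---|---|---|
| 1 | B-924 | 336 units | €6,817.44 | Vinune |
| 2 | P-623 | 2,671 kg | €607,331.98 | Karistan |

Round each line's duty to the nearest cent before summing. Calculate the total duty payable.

Line 1 (B-924, Vinune, 336 units, €6,817.44):
Base rate for B-924 is 11.5% + €2.34/unit.
B-924 has an FTA preferential rate, but origin Vinune is not Karistan; base rate stands.
Additional duty on B-924 from Vinune: +18.7%. Applied ad valorem rate: 11.5% + 18.7% = 30.2%.
Duty = €6,817.44 × 30.2% + 336 × €2.34 = €2,845.11.
Line 2 (P-623, Karistan, 2,671 kg, €607,331.98):
Base rate for P-623 is €0.44/kg.
Origin Karistan qualifies under the Pelara–Karistan agreement and P-623 is covered: preferential rate Free applies instead.
Duty = €607,331.98 × 0% = €0.00.
Total = €2,845.11 + €0.00 = €2,845.11.

€2,845.11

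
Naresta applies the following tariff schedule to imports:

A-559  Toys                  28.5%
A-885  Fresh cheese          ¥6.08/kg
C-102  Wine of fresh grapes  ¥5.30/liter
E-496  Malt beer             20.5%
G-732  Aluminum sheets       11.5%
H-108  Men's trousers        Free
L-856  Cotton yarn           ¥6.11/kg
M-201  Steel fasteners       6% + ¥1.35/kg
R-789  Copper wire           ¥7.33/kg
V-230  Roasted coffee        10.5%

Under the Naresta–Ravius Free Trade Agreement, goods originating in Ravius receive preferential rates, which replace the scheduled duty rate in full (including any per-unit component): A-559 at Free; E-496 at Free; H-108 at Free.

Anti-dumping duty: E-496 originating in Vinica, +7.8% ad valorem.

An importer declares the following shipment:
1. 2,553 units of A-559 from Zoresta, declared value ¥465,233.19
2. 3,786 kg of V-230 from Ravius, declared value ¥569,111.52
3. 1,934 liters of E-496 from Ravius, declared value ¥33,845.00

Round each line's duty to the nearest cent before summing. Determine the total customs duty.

Line 1 (A-559, Zoresta, 2,553 units, ¥465,233.19):
Base rate for A-559 is 28.5%.
A-559 has an FTA preferential rate, but origin Zoresta is not Ravius; base rate stands.
Duty = ¥465,233.19 × 28.5% = ¥132,591.46.
Line 2 (V-230, Ravius, 3,786 kg, ¥569,111.52):
Base rate for V-230 is 10.5%.
Origin Ravius is the FTA partner but V-230 is not on the preference list; base rate stands.
Duty = ¥569,111.52 × 10.5% = ¥59,756.71.
Line 3 (E-496, Ravius, 1,934 liters, ¥33,845.00):
Base rate for E-496 is 20.5%.
Origin Ravius qualifies under the Naresta–Ravius agreement and E-496 is covered: preferential rate Free applies instead.
The additional-duty order on E-496 targets Vinica, not Ravius; it does not apply.
Duty = ¥33,845.00 × 0% = ¥0.00.
Total = ¥132,591.46 + ¥59,756.71 + ¥0.00 = ¥192,348.17.

¥192,348.17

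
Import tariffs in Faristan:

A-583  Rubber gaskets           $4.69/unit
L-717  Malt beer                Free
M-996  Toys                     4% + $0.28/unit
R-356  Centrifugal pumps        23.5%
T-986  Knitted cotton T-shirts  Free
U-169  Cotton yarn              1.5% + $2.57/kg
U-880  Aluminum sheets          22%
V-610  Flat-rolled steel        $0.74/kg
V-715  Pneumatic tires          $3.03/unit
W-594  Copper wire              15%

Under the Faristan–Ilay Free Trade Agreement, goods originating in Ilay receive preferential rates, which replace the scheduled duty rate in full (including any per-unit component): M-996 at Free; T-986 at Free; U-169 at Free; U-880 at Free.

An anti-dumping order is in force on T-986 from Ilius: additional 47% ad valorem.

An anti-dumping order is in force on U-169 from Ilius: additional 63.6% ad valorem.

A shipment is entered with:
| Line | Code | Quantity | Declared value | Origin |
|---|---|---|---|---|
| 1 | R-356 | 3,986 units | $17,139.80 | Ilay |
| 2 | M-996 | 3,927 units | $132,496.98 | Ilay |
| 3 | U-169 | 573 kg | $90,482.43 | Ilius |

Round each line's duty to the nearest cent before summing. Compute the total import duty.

$64,404.52

Line 1 (R-356, Ilay, 3,986 units, $17,139.80):
Base rate for R-356 is 23.5%.
Origin Ilay is the FTA partner but R-356 is not on the preference list; base rate stands.
Duty = $17,139.80 × 23.5% = $4,027.85.
Line 2 (M-996, Ilay, 3,927 units, $132,496.98):
Base rate for M-996 is 4% + $0.28/unit.
Origin Ilay qualifies under the Faristan–Ilay agreement and M-996 is covered: preferential rate Free applies instead.
Duty = $132,496.98 × 0% = $0.00.
Line 3 (U-169, Ilius, 573 kg, $90,482.43):
Base rate for U-169 is 1.5% + $2.57/kg.
U-169 has an FTA preferential rate, but origin Ilius is not Ilay; base rate stands.
Additional duty on U-169 from Ilius: +63.6%. Applied ad valorem rate: 1.5% + 63.6% = 65.1%.
Duty = $90,482.43 × 65.1% + 573 × $2.57 = $60,376.67.
Total = $4,027.85 + $0.00 + $60,376.67 = $64,404.52.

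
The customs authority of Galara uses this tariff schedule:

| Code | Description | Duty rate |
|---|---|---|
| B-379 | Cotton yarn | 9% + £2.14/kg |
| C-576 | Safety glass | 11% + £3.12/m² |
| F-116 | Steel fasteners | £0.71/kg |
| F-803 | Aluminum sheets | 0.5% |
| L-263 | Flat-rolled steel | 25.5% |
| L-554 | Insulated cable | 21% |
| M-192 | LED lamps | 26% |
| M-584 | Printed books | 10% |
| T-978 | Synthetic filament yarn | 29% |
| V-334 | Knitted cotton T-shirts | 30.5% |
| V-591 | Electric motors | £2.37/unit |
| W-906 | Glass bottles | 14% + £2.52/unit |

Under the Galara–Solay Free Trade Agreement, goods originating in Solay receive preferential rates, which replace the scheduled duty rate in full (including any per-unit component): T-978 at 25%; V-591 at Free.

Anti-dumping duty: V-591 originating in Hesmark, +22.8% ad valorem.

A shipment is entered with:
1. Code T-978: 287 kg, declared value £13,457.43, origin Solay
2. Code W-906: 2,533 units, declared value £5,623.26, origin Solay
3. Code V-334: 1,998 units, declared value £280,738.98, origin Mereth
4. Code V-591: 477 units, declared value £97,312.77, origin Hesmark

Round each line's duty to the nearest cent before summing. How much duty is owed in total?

Line 1 (T-978, Solay, 287 kg, £13,457.43):
Base rate for T-978 is 29%.
Origin Solay qualifies under the Galara–Solay agreement and T-978 is covered: preferential rate 25% applies instead.
Duty = £13,457.43 × 25% = £3,364.36.
Line 2 (W-906, Solay, 2,533 units, £5,623.26):
Base rate for W-906 is 14% + £2.52/unit.
Origin Solay is the FTA partner but W-906 is not on the preference list; base rate stands.
Duty = £5,623.26 × 14% + 2,533 × £2.52 = £7,170.42.
Line 3 (V-334, Mereth, 1,998 units, £280,738.98):
Base rate for V-334 is 30.5%.
Duty = £280,738.98 × 30.5% = £85,625.39.
Line 4 (V-591, Hesmark, 477 units, £97,312.77):
Base rate for V-591 is £2.37/unit.
V-591 has an FTA preferential rate, but origin Hesmark is not Solay; base rate stands.
Additional duty on V-591 from Hesmark: +22.8% ad valorem. Applied ad valorem rate = 22.8%.
Duty = £97,312.77 × 22.8% + 477 × £2.37 = £23,317.80.
Total = £3,364.36 + £7,170.42 + £85,625.39 + £23,317.80 = £119,477.97.

£119,477.97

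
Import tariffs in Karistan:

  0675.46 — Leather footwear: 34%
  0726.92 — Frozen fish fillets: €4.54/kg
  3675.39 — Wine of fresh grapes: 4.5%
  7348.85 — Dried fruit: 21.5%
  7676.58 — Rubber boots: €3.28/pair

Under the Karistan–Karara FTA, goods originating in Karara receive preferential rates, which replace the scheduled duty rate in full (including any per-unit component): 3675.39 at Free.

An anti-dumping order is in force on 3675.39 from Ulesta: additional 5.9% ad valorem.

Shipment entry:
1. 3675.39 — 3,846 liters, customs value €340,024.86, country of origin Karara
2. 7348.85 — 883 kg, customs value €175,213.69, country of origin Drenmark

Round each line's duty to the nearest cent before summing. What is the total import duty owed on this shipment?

Line 1 (3675.39, Karara, 3,846 liters, €340,024.86):
Base rate for 3675.39 is 4.5%.
Origin Karara qualifies under the Karistan–Karara agreement and 3675.39 is covered: preferential rate Free applies instead.
The additional-duty order on 3675.39 targets Ulesta, not Karara; it does not apply.
Duty = €340,024.86 × 0% = €0.00.
Line 2 (7348.85, Drenmark, 883 kg, €175,213.69):
Base rate for 7348.85 is 21.5%.
Duty = €175,213.69 × 21.5% = €37,670.94.
Total = €0.00 + €37,670.94 = €37,670.94.

€37,670.94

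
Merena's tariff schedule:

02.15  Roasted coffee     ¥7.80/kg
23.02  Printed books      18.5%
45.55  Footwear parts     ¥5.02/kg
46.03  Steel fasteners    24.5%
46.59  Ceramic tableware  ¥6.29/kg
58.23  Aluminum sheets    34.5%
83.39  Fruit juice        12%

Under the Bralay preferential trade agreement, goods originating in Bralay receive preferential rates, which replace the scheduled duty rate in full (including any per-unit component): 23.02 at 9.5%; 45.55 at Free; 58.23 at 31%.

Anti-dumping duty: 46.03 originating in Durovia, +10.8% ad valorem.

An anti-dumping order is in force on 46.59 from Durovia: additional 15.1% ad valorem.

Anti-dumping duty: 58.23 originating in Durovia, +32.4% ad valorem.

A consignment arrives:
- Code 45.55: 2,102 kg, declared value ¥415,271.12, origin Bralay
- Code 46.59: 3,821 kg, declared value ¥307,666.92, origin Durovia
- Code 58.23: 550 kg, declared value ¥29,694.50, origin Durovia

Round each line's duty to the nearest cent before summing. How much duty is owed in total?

Line 1 (45.55, Bralay, 2,102 kg, ¥415,271.12):
Base rate for 45.55 is ¥5.02/kg.
Origin Bralay qualifies under the Merena–Bralay agreement and 45.55 is covered: preferential rate Free applies instead.
Duty = ¥415,271.12 × 0% = ¥0.00.
Line 2 (46.59, Durovia, 3,821 kg, ¥307,666.92):
Base rate for 46.59 is ¥6.29/kg.
Additional duty on 46.59 from Durovia: +15.1% ad valorem. Applied ad valorem rate = 15.1%.
Duty = ¥307,666.92 × 15.1% + 3,821 × ¥6.29 = ¥70,491.79.
Line 3 (58.23, Durovia, 550 kg, ¥29,694.50):
Base rate for 58.23 is 34.5%.
58.23 has an FTA preferential rate, but origin Durovia is not Bralay; base rate stands.
Additional duty on 58.23 from Durovia: +32.4%. Applied ad valorem rate: 34.5% + 32.4% = 66.9%.
Duty = ¥29,694.50 × 66.9% = ¥19,865.62.
Total = ¥0.00 + ¥70,491.79 + ¥19,865.62 = ¥90,357.41.

¥90,357.41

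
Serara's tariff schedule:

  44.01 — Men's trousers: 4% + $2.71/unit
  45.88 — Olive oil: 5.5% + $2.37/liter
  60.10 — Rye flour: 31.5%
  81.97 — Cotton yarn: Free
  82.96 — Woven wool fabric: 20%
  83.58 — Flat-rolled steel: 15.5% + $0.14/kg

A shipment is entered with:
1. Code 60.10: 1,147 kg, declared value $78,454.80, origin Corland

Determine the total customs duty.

Line 1 (60.10, Corland, 1,147 kg, $78,454.80):
Base rate for 60.10 is 31.5%.
Duty = $78,454.80 × 31.5% = $24,713.26.

$24,713.26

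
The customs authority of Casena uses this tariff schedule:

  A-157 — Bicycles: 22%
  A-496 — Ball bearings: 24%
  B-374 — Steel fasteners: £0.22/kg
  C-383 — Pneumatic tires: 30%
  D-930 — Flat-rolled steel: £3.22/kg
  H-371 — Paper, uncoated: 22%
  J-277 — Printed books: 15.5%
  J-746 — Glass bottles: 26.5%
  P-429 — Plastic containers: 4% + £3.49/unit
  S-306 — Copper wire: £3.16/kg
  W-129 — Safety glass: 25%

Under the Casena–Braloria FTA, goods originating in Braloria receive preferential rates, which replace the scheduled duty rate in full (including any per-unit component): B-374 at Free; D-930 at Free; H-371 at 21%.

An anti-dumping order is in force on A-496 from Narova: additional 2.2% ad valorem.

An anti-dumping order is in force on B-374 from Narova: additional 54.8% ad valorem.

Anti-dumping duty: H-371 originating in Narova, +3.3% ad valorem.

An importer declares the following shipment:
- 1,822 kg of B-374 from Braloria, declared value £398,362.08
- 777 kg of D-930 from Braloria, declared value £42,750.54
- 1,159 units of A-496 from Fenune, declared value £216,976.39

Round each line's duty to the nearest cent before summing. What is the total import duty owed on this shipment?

£52,074.33

Line 1 (B-374, Braloria, 1,822 kg, £398,362.08):
Base rate for B-374 is £0.22/kg.
Origin Braloria qualifies under the Casena–Braloria agreement and B-374 is covered: preferential rate Free applies instead.
The additional-duty order on B-374 targets Narova, not Braloria; it does not apply.
Duty = £398,362.08 × 0% = £0.00.
Line 2 (D-930, Braloria, 777 kg, £42,750.54):
Base rate for D-930 is £3.22/kg.
Origin Braloria qualifies under the Casena–Braloria agreement and D-930 is covered: preferential rate Free applies instead.
Duty = £42,750.54 × 0% = £0.00.
Line 3 (A-496, Fenune, 1,159 units, £216,976.39):
Base rate for A-496 is 24%.
The additional-duty order on A-496 targets Narova, not Fenune; it does not apply.
Duty = £216,976.39 × 24% = £52,074.33.
Total = £0.00 + £0.00 + £52,074.33 = £52,074.33.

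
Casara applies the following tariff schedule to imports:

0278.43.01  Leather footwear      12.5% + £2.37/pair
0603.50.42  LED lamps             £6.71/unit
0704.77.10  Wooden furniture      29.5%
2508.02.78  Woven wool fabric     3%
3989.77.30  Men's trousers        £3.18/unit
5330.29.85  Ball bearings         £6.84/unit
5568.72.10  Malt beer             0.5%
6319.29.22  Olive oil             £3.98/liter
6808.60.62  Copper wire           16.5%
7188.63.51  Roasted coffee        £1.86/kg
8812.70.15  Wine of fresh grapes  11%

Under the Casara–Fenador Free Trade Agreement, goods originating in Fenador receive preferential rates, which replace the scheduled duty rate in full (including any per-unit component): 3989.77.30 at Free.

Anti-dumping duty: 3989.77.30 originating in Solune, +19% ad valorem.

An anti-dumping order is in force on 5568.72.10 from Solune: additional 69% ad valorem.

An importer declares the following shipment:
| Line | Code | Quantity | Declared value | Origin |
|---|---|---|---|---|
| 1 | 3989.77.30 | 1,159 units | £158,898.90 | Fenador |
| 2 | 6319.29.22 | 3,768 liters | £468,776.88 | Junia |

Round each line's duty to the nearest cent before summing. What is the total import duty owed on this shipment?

£14,996.64

Line 1 (3989.77.30, Fenador, 1,159 units, £158,898.90):
Base rate for 3989.77.30 is £3.18/unit.
Origin Fenador qualifies under the Casara–Fenador agreement and 3989.77.30 is covered: preferential rate Free applies instead.
The additional-duty order on 3989.77.30 targets Solune, not Fenador; it does not apply.
Duty = £158,898.90 × 0% = £0.00.
Line 2 (6319.29.22, Junia, 3,768 liters, £468,776.88):
Base rate for 6319.29.22 is £3.98/liter.
Duty = 3,768 × £3.98 = £14,996.64.
Total = £0.00 + £14,996.64 = £14,996.64.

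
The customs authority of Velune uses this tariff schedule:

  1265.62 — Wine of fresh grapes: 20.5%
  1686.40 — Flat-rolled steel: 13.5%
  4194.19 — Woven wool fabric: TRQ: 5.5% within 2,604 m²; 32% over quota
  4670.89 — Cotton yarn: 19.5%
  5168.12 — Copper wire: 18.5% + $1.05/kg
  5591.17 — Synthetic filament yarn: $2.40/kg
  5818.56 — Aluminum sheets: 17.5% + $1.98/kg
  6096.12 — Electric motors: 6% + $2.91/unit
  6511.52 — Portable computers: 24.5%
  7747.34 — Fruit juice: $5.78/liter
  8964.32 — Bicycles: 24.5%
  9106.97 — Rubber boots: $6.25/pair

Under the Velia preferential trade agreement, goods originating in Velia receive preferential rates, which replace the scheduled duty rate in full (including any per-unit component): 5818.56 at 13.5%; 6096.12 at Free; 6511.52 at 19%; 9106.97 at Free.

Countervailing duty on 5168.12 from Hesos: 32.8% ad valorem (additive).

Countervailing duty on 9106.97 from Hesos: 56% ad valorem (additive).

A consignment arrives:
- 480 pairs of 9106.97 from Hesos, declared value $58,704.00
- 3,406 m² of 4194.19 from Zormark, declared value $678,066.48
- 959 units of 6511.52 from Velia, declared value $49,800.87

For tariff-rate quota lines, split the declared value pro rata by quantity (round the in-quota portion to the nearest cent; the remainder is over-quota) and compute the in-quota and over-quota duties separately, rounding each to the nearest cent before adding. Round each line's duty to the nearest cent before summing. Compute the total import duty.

$124,940.54

Line 1 (9106.97, Hesos, 480 pairs, $58,704.00):
Base rate for 9106.97 is $6.25/pair.
9106.97 has an FTA preferential rate, but origin Hesos is not Velia; base rate stands.
Additional duty on 9106.97 from Hesos: +56% ad valorem. Applied ad valorem rate = 56%.
Duty = $58,704.00 × 56% + 480 × $6.25 = $35,874.24.
Line 2 (4194.19, Zormark, 3,406 m², $678,066.48):
Code 4194.19 is under a tariff-rate quota (threshold 2,604 m²). In-quota: 2,604 m² at 5.5%; over-quota: 802 m² at 32%.
Pro-rata value split: in-quota = $678,066.48 × 2,604/3,406 = $518,404.32; over-quota = $678,066.48 − $518,404.32 = $159,662.16.
In-quota duty = $518,404.32 × 5.5% = $28,512.24. Over-quota duty = $159,662.16 × 32% = $51,091.89.
Line duty = $28,512.24 + $51,091.89 = $79,604.13.
Line 3 (6511.52, Velia, 959 units, $49,800.87):
Base rate for 6511.52 is 24.5%.
Origin Velia qualifies under the Velune–Velia agreement and 6511.52 is covered: preferential rate 19% applies instead.
Duty = $49,800.87 × 19% = $9,462.17.
Total = $35,874.24 + $79,604.13 + $9,462.17 = $124,940.54.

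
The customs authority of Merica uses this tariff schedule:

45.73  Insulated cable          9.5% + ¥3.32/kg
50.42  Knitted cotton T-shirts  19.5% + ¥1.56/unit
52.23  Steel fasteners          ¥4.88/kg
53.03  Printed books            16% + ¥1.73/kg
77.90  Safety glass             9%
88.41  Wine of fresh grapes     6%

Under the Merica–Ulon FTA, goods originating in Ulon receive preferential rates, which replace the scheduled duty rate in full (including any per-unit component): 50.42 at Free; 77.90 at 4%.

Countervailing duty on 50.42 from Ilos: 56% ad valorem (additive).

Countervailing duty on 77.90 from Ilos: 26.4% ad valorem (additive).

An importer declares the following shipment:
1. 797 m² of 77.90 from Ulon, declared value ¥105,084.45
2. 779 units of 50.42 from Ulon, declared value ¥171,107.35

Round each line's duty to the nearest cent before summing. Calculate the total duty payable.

¥4,203.38

Line 1 (77.90, Ulon, 797 m², ¥105,084.45):
Base rate for 77.90 is 9%.
Origin Ulon qualifies under the Merica–Ulon agreement and 77.90 is covered: preferential rate 4% applies instead.
The additional-duty order on 77.90 targets Ilos, not Ulon; it does not apply.
Duty = ¥105,084.45 × 4% = ¥4,203.38.
Line 2 (50.42, Ulon, 779 units, ¥171,107.35):
Base rate for 50.42 is 19.5% + ¥1.56/unit.
Origin Ulon qualifies under the Merica–Ulon agreement and 50.42 is covered: preferential rate Free applies instead.
The additional-duty order on 50.42 targets Ilos, not Ulon; it does not apply.
Duty = ¥171,107.35 × 0% = ¥0.00.
Total = ¥4,203.38 + ¥0.00 = ¥4,203.38.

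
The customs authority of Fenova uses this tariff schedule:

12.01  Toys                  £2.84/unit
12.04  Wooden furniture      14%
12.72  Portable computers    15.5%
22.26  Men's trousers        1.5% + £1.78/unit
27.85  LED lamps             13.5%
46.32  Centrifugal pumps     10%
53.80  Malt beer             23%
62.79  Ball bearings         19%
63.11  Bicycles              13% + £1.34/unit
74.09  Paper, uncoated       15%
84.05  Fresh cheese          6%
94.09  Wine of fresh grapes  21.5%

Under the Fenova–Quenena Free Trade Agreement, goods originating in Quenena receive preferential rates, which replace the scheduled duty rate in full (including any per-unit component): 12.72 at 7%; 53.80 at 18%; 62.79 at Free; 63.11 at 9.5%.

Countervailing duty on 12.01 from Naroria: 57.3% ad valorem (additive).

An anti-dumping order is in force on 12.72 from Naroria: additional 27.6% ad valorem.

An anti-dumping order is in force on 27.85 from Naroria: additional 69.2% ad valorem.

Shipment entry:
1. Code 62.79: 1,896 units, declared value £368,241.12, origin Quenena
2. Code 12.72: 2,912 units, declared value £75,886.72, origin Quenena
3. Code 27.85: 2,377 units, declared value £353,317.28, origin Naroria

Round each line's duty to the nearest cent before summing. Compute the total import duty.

£297,505.46

Line 1 (62.79, Quenena, 1,896 units, £368,241.12):
Base rate for 62.79 is 19%.
Origin Quenena qualifies under the Fenova–Quenena agreement and 62.79 is covered: preferential rate Free applies instead.
Duty = £368,241.12 × 0% = £0.00.
Line 2 (12.72, Quenena, 2,912 units, £75,886.72):
Base rate for 12.72 is 15.5%.
Origin Quenena qualifies under the Fenova–Quenena agreement and 12.72 is covered: preferential rate 7% applies instead.
The additional-duty order on 12.72 targets Naroria, not Quenena; it does not apply.
Duty = £75,886.72 × 7% = £5,312.07.
Line 3 (27.85, Naroria, 2,377 units, £353,317.28):
Base rate for 27.85 is 13.5%.
Additional duty on 27.85 from Naroria: +69.2%. Applied ad valorem rate: 13.5% + 69.2% = 82.7%.
Duty = £353,317.28 × 82.7% = £292,193.39.
Total = £0.00 + £5,312.07 + £292,193.39 = £297,505.46.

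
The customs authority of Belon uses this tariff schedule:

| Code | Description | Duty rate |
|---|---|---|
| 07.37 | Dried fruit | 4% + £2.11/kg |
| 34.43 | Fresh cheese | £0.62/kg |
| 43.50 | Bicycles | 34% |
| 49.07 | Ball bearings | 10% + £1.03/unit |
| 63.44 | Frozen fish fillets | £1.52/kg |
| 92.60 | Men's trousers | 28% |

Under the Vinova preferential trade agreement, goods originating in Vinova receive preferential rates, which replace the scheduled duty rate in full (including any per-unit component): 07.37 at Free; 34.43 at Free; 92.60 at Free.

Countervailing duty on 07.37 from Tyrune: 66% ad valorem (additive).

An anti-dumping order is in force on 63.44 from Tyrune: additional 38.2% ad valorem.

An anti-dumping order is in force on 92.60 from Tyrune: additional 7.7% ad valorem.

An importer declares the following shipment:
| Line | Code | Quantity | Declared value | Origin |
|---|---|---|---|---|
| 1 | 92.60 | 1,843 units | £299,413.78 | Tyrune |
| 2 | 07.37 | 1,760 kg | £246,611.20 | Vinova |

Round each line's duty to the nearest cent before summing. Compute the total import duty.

Line 1 (92.60, Tyrune, 1,843 units, £299,413.78):
Base rate for 92.60 is 28%.
92.60 has an FTA preferential rate, but origin Tyrune is not Vinova; base rate stands.
Additional duty on 92.60 from Tyrune: +7.7%. Applied ad valorem rate: 28% + 7.7% = 35.7%.
Duty = £299,413.78 × 35.7% = £106,890.72.
Line 2 (07.37, Vinova, 1,760 kg, £246,611.20):
Base rate for 07.37 is 4% + £2.11/kg.
Origin Vinova qualifies under the Belon–Vinova agreement and 07.37 is covered: preferential rate Free applies instead.
The additional-duty order on 07.37 targets Tyrune, not Vinova; it does not apply.
Duty = £246,611.20 × 0% = £0.00.
Total = £106,890.72 + £0.00 = £106,890.72.

£106,890.72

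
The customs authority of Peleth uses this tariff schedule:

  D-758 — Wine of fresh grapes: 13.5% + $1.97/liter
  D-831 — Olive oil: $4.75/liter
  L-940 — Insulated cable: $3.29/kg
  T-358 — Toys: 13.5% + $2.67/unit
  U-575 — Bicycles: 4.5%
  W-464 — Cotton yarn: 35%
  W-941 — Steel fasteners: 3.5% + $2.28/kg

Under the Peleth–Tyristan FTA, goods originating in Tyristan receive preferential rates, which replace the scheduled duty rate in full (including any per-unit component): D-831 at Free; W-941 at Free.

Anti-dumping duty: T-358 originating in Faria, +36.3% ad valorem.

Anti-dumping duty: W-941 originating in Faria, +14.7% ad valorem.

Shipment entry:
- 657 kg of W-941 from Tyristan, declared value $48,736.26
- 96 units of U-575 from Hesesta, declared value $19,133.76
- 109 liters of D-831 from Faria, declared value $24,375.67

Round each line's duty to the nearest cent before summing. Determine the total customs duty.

$1,378.77

Line 1 (W-941, Tyristan, 657 kg, $48,736.26):
Base rate for W-941 is 3.5% + $2.28/kg.
Origin Tyristan qualifies under the Peleth–Tyristan agreement and W-941 is covered: preferential rate Free applies instead.
The additional-duty order on W-941 targets Faria, not Tyristan; it does not apply.
Duty = $48,736.26 × 0% = $0.00.
Line 2 (U-575, Hesesta, 96 units, $19,133.76):
Base rate for U-575 is 4.5%.
Duty = $19,133.76 × 4.5% = $861.02.
Line 3 (D-831, Faria, 109 liters, $24,375.67):
Base rate for D-831 is $4.75/liter.
D-831 has an FTA preferential rate, but origin Faria is not Tyristan; base rate stands.
Duty = 109 × $4.75 = $517.75.
Total = $0.00 + $861.02 + $517.75 = $1,378.77.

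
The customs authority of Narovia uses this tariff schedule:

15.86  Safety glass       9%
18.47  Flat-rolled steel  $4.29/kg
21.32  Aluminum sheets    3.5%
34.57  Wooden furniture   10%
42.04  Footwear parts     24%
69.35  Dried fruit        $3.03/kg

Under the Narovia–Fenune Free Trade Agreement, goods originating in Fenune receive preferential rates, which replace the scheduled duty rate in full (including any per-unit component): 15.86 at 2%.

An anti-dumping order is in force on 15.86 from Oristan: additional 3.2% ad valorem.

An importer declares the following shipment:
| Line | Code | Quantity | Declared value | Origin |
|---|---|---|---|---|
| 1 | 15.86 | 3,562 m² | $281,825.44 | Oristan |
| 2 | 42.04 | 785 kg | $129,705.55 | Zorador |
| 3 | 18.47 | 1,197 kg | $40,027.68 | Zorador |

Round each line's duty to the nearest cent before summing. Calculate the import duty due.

Line 1 (15.86, Oristan, 3,562 m², $281,825.44):
Base rate for 15.86 is 9%.
15.86 has an FTA preferential rate, but origin Oristan is not Fenune; base rate stands.
Additional duty on 15.86 from Oristan: +3.2%. Applied ad valorem rate: 9% + 3.2% = 12.2%.
Duty = $281,825.44 × 12.2% = $34,382.70.
Line 2 (42.04, Zorador, 785 kg, $129,705.55):
Base rate for 42.04 is 24%.
Duty = $129,705.55 × 24% = $31,129.33.
Line 3 (18.47, Zorador, 1,197 kg, $40,027.68):
Base rate for 18.47 is $4.29/kg.
Duty = 1,197 × $4.29 = $5,135.13.
Total = $34,382.70 + $31,129.33 + $5,135.13 = $70,647.16.

$70,647.16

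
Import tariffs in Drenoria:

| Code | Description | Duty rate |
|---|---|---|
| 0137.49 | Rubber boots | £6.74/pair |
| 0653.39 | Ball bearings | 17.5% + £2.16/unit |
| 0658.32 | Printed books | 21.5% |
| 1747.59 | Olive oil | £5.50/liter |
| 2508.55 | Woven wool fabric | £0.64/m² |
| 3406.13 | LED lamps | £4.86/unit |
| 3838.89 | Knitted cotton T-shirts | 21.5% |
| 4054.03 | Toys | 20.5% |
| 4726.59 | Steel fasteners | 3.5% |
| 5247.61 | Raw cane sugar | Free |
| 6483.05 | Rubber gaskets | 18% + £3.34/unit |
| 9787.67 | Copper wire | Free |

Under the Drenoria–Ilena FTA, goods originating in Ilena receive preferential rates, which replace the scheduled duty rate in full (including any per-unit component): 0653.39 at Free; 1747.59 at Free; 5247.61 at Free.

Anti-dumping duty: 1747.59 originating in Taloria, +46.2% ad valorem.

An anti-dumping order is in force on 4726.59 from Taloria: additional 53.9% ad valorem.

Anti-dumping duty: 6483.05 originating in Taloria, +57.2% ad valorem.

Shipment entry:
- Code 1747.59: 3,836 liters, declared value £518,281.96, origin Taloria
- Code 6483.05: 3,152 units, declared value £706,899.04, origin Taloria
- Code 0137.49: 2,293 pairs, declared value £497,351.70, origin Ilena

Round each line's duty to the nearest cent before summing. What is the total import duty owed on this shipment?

Line 1 (1747.59, Taloria, 3,836 liters, £518,281.96):
Base rate for 1747.59 is £5.50/liter.
1747.59 has an FTA preferential rate, but origin Taloria is not Ilena; base rate stands.
Additional duty on 1747.59 from Taloria: +46.2% ad valorem. Applied ad valorem rate = 46.2%.
Duty = £518,281.96 × 46.2% + 3,836 × £5.50 = £260,544.27.
Line 2 (6483.05, Taloria, 3,152 units, £706,899.04):
Base rate for 6483.05 is 18% + £3.34/unit.
Additional duty on 6483.05 from Taloria: +57.2%. Applied ad valorem rate: 18% + 57.2% = 75.2%.
Duty = £706,899.04 × 75.2% + 3,152 × £3.34 = £542,115.76.
Line 3 (0137.49, Ilena, 2,293 pairs, £497,351.70):
Base rate for 0137.49 is £6.74/pair.
Origin Ilena is the FTA partner but 0137.49 is not on the preference list; base rate stands.
Duty = 2,293 × £6.74 = £15,454.82.
Total = £260,544.27 + £542,115.76 + £15,454.82 = £818,114.85.

£818,114.85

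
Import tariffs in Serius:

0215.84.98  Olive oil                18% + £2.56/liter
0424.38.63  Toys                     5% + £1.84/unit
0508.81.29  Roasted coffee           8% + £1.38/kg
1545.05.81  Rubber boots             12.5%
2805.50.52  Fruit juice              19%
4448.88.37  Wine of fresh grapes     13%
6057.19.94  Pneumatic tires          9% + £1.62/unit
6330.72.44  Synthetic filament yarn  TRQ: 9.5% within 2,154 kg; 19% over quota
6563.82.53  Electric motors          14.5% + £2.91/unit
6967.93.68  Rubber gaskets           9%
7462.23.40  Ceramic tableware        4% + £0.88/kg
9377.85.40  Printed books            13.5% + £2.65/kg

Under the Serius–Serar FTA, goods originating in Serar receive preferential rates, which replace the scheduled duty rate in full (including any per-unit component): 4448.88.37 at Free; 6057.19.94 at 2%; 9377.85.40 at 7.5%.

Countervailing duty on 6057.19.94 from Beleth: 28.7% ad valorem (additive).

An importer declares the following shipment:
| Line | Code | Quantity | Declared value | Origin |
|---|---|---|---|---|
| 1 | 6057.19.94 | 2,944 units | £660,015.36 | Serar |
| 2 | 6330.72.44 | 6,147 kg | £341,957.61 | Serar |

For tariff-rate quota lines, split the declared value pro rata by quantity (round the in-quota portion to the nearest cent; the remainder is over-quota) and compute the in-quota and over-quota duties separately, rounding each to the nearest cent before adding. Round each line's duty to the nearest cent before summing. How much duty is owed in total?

Line 1 (6057.19.94, Serar, 2,944 units, £660,015.36):
Base rate for 6057.19.94 is 9% + £1.62/unit.
Origin Serar qualifies under the Serius–Serar agreement and 6057.19.94 is covered: preferential rate 2% applies instead.
The additional-duty order on 6057.19.94 targets Beleth, not Serar; it does not apply.
Duty = £660,015.36 × 2% = £13,200.31.
Line 2 (6330.72.44, Serar, 6,147 kg, £341,957.61):
Code 6330.72.44 is under a tariff-rate quota (threshold 2,154 kg). In-quota: 2,154 kg at 9.5%; over-quota: 3,993 kg at 19%.
Pro-rata value split: in-quota = £341,957.61 × 2,154/6,147 = £119,827.02; over-quota = £341,957.61 − £119,827.02 = £222,130.59.
In-quota duty = £119,827.02 × 9.5% = £11,383.57. Over-quota duty = £222,130.59 × 19% = £42,204.81.
Line duty = £11,383.57 + £42,204.81 = £53,588.38.
Total = £13,200.31 + £53,588.38 = £66,788.69.

£66,788.69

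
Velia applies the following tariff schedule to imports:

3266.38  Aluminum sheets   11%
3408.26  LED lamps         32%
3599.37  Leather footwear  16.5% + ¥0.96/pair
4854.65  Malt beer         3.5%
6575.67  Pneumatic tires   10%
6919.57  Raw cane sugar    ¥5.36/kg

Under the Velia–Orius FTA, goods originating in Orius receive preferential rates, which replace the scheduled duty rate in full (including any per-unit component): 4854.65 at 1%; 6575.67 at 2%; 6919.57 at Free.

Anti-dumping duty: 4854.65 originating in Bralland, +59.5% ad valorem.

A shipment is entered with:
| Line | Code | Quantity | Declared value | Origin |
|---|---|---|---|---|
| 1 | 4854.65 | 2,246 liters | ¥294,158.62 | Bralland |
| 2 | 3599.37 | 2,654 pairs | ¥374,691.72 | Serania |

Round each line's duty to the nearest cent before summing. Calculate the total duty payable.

¥249,691.90

Line 1 (4854.65, Bralland, 2,246 liters, ¥294,158.62):
Base rate for 4854.65 is 3.5%.
4854.65 has an FTA preferential rate, but origin Bralland is not Orius; base rate stands.
Additional duty on 4854.65 from Bralland: +59.5%. Applied ad valorem rate: 3.5% + 59.5% = 63%.
Duty = ¥294,158.62 × 63% = ¥185,319.93.
Line 2 (3599.37, Serania, 2,654 pairs, ¥374,691.72):
Base rate for 3599.37 is 16.5% + ¥0.96/pair.
Duty = ¥374,691.72 × 16.5% + 2,654 × ¥0.96 = ¥64,371.97.
Total = ¥185,319.93 + ¥64,371.97 = ¥249,691.90.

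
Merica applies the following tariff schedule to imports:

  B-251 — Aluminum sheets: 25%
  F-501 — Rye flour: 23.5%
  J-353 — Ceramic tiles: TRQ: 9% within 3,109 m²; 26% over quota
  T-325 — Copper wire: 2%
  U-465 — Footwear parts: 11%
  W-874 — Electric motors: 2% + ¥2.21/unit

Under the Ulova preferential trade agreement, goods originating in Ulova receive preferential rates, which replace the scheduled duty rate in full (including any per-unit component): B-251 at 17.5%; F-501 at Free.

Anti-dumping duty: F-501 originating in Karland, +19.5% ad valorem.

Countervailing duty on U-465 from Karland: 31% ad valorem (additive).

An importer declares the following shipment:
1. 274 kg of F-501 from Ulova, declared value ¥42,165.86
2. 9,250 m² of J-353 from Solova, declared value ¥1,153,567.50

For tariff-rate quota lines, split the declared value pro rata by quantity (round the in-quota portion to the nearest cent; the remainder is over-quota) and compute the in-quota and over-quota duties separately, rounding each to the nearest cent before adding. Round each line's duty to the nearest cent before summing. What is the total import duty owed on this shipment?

Line 1 (F-501, Ulova, 274 kg, ¥42,165.86):
Base rate for F-501 is 23.5%.
Origin Ulova qualifies under the Merica–Ulova agreement and F-501 is covered: preferential rate Free applies instead.
The additional-duty order on F-501 targets Karland, not Ulova; it does not apply.
Duty = ¥42,165.86 × 0% = ¥0.00.
Line 2 (J-353, Solova, 9,250 m², ¥1,153,567.50):
Code J-353 is under a tariff-rate quota (threshold 3,109 m²). In-quota: 3,109 m² at 9%; over-quota: 6,141 m² at 26%.
Pro-rata value split: in-quota = ¥1,153,567.50 × 3,109/9,250 = ¥387,723.39; over-quota = ¥1,153,567.50 − ¥387,723.39 = ¥765,844.11.
In-quota duty = ¥387,723.39 × 9% = ¥34,895.11. Over-quota duty = ¥765,844.11 × 26% = ¥199,119.47.
Line duty = ¥34,895.11 + ¥199,119.47 = ¥234,014.58.
Total = ¥0.00 + ¥234,014.58 = ¥234,014.58.

¥234,014.58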